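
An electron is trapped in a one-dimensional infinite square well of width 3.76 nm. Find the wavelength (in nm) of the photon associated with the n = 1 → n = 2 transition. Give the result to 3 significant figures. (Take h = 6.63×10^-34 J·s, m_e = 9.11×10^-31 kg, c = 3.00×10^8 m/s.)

λ = 1.55×10^4 nm

E_1 = h²/(8m_eL²) = 4.266×10^-21 J, so ΔE = (2² − 1²)E_1 = 1.280×10^-20 J.
λ = hc/ΔE = (6.63×10^-34·3.00×10^8)/1.280×10^-20 = 1.55×10^-5 m = 1.55×10^4 nm.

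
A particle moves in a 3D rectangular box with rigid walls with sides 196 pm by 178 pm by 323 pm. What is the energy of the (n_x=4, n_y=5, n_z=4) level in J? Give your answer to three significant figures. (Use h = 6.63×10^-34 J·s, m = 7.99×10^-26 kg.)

For a 3D rectangular well E = (h²/8m)·Σ n_i²/L_i² = (6.63×10^-34)²/(8·7.99×10^-26) · [4²/(196 pm)² + 5²/(178 pm)² + 4²/(323 pm)²].
Evaluating gives E = 9.34×10^-22 J.

E = 9.34×10^-22 J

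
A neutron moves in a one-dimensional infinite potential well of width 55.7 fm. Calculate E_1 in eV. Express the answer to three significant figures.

E_1 = 6.59×10^4 eV

For an infinite well E_n = n²h²/(8m_nL²), so E_1 = h²/(8m_nL²) = (6.626×10^-34)²/(8·1.675×10^-27·(5.57×10^-14 m)²) = 1.056×10^-14 J.
Converting, E_1 = 1.056×10^-14 J / (1.602×10^-19 J/eV) = 6.59×10^4 eV.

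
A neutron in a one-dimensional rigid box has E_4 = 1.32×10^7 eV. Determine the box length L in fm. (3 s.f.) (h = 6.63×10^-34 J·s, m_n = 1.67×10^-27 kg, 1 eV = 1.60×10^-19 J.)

From E_n = n²h²/(8m_nL²), L = n·h/√(8m_nE_n).
E_4 = 1.32×10^7 eV = 2.112×10^-12 J, so L = 4·6.63×10^-34/√(8·1.67×10^-27·2.112×10^-12) = 1.58×10^-14 m = 15.8 fm.

L = 15.8 fm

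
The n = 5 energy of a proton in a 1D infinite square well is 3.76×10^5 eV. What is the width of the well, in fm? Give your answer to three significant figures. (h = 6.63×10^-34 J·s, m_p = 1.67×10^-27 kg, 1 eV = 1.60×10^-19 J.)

From E_n = n²h²/(8m_pL²), L = n·h/√(8m_pE_n).
E_5 = 3.76×10^5 eV = 6.016×10^-14 J, so L = 5·6.63×10^-34/√(8·1.67×10^-27·6.016×10^-14) = 1.17×10^-13 m = 117 fm.

L = 117 fm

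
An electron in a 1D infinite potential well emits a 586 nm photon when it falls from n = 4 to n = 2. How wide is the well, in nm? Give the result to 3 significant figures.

L = 1.46 nm

The photon carries ΔE = hc/λ = 6.626×10^-34·2.998×10^8/5.86×10^-7 m = 3.390×10^-19 J.
Since ΔE = (4² − 2²)E_1, E_1 = 2.825×10^-20 J, and L = h/√(8m_eE_1) = 1.46×10^-9 m = 1.46 nm.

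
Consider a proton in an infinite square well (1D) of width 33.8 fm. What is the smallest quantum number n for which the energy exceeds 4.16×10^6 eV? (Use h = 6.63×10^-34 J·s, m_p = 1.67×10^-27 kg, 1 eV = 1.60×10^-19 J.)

n = 5

E_1 = h²/(8m_pL²) = 2.880×10^-14 J = 1.800×10^5 eV.
Need n² > 4.16×10^6/1.800×10^5 = 23.11, i.e. n > 4.807.
The smallest integer satisfying this is n = 5.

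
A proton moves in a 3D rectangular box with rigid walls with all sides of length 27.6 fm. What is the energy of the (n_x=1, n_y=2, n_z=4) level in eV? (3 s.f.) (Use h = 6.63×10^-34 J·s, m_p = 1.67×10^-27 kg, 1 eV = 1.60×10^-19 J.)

E = 5.67×10^6 eV

For a 3D rectangular well E = (h²/8m_p)·Σ n_i²/L_i² = (6.63×10^-34)²/(8·1.67×10^-27) · [1²/(27.6 fm)² + 2²/(27.6 fm)² + 4²/(27.6 fm)²].
Evaluating gives E = 9.070×10^-13 J = 5.67×10^6 eV.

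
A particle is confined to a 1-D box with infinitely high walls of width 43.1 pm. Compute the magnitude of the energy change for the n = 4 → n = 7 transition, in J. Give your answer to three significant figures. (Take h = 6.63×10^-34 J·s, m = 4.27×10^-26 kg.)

|ΔE| = 2.29×10^-20 J

E_1 = h²/(8mL²) = 6.927×10^-22 J.
|ΔE| = |4² − 7²|·E_1 = 33·6.927×10^-22 J = 2.29×10^-20 J.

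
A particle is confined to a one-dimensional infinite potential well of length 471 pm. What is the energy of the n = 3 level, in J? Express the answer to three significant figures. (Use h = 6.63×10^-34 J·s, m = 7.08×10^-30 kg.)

For an infinite well E_n = n²h²/(8mL²), so E_1 = h²/(8mL²) = (6.63×10^-34)²/(8·7.08×10^-30·(4.71×10^-10 m)²) = 3.498×10^-20 J.
Then E_3 = 3²·E_1 = 9·3.498×10^-20 J = 3.15×10^-19 J.

E_3 = 3.15×10^-19 J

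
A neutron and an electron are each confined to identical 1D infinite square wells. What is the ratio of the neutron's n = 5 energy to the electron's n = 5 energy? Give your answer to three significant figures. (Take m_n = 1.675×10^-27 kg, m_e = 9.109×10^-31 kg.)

E_n ∝ 1/m at fixed n and L, so the ratio is m_e/m_n = 9.109×10^-31/1.675×10^-27 = 5.44×10^-4.

5.44×10^-4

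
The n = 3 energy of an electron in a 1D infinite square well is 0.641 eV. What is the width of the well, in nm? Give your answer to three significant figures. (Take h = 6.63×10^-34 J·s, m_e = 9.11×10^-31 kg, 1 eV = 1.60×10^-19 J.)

From E_n = n²h²/(8m_eL²), L = n·h/√(8m_eE_n).
E_3 = 0.641 eV = 1.026×10^-19 J, so L = 3·6.63×10^-34/√(8·9.11×10^-31·1.026×10^-19) = 2.30×10^-9 m = 2.30 nm.

L = 2.30 nm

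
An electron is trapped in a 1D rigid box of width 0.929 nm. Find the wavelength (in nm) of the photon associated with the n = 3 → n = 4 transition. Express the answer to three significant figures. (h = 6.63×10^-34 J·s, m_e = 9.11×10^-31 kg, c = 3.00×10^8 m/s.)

λ = 407 nm

E_1 = h²/(8m_eL²) = 6.989×10^-20 J, so ΔE = (4² − 3²)E_1 = 4.892×10^-19 J.
λ = hc/ΔE = (6.63×10^-34·3.00×10^8)/4.892×10^-19 = 4.07×10^-7 m = 407 nm.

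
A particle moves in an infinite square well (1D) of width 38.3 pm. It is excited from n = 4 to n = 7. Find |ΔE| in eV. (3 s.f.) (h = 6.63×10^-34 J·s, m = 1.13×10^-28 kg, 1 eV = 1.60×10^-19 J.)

E_1 = h²/(8mL²) = 3.315×10^-19 J.
|ΔE| = |4² − 7²|·E_1 = 33·3.315×10^-19 J = 1.094×10^-17 J = 68.4 eV.

|ΔE| = 68.4 eV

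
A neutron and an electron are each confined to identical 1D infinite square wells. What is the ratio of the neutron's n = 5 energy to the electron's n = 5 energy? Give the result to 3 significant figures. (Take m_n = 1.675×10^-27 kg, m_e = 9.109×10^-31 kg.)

E_n ∝ 1/m at fixed n and L, so the ratio is m_e/m_n = 9.109×10^-31/1.675×10^-27 = 5.44×10^-4.

5.44×10^-4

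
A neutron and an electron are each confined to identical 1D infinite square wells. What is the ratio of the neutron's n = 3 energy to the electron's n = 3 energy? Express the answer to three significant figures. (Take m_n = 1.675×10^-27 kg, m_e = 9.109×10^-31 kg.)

E_n ∝ 1/m at fixed n and L, so the ratio is m_e/m_n = 9.109×10^-31/1.675×10^-27 = 5.44×10^-4.

5.44×10^-4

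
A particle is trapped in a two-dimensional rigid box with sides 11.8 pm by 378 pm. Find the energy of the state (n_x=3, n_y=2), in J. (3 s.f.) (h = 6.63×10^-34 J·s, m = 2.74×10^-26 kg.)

E = 1.30×10^-19 J

For a 2D rectangular well E = (h²/8m)·Σ n_i²/L_i² = (6.63×10^-34)²/(8·2.74×10^-26) · [3²/(11.8 pm)² + 2²/(378 pm)²].
Evaluating gives E = 1.30×10^-19 J.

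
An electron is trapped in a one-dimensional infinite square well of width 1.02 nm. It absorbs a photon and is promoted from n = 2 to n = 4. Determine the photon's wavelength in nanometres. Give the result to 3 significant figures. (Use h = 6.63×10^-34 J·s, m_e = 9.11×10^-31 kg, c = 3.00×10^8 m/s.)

λ = 286 nm

E_1 = h²/(8m_eL²) = 5.797×10^-20 J, so ΔE = (4² − 2²)E_1 = 6.956×10^-19 J.
λ = hc/ΔE = (6.63×10^-34·3.00×10^8)/6.956×10^-19 = 2.86×10^-7 m = 286 nm.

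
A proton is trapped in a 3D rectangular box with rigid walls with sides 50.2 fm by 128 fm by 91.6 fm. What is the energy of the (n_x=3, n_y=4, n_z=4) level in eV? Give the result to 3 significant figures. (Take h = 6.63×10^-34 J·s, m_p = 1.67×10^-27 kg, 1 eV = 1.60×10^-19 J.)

For a 3D rectangular well E = (h²/8m_p)·Σ n_i²/L_i² = (6.63×10^-34)²/(8·1.67×10^-27) · [3²/(50.2 fm)² + 4²/(128 fm)² + 4²/(91.6 fm)²].
Evaluating gives E = 2.124×10^-13 J = 1.33×10^6 eV.

E = 1.33×10^6 eV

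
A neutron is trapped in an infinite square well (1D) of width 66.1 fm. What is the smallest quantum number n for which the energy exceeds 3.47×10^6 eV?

n = 9

E_1 = h²/(8m_nL²) = 7.499×10^-15 J = 4.681×10^4 eV.
Need n² > 3.47×10^6/4.681×10^4 = 74.13, i.e. n > 8.610.
The smallest integer satisfying this is n = 9.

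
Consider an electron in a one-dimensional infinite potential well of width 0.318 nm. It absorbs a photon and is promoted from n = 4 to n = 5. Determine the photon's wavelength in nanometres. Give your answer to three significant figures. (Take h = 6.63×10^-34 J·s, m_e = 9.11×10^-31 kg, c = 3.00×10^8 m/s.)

E_1 = h²/(8m_eL²) = 5.964×10^-19 J, so ΔE = (5² − 4²)E_1 = 5.368×10^-18 J.
λ = hc/ΔE = (6.63×10^-34·3.00×10^8)/5.368×10^-18 = 3.71×10^-8 m = 37.1 nm.

λ = 37.1 nm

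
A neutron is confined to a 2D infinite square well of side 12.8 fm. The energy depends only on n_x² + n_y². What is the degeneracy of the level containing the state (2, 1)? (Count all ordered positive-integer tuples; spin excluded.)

degeneracy = 2

The level has n_x² + n_y² = 5. The ordered positive-integer solutions are (1, 2), (2, 1).
That gives 2 states.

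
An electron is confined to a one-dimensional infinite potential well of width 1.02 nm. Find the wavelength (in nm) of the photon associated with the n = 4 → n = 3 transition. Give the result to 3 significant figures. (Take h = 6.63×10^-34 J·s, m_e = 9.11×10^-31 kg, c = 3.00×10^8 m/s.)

λ = 490 nm

E_1 = h²/(8m_eL²) = 5.797×10^-20 J, so ΔE = (4² − 3²)E_1 = 4.058×10^-19 J.
λ = hc/ΔE = (6.63×10^-34·3.00×10^8)/4.058×10^-19 = 4.90×10^-7 m = 490 nm.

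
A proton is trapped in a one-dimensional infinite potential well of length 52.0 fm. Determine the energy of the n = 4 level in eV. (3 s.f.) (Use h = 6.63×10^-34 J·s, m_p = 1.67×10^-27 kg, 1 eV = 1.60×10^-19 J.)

For an infinite well E_n = n²h²/(8m_pL²), so E_1 = h²/(8m_pL²) = (6.63×10^-34)²/(8·1.67×10^-27·(5.20×10^-14 m)²) = 1.217×10^-14 J.
Then E_4 = 4²·E_1 = 16·1.217×10^-14 J = 1.947×10^-13 J.
Converting, E_4 = 1.947×10^-13 J / (1.60×10^-19 J/eV) = 1.22×10^6 eV.

E_4 = 1.22×10^6 eV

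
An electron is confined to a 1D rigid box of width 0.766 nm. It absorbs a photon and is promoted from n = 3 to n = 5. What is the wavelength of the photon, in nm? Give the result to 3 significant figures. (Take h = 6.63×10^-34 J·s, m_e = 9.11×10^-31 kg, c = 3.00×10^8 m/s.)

E_1 = h²/(8m_eL²) = 1.028×10^-19 J, so ΔE = (5² − 3²)E_1 = 1.645×10^-18 J.
λ = hc/ΔE = (6.63×10^-34·3.00×10^8)/1.645×10^-18 = 1.21×10^-7 m = 121 nm.

λ = 121 nm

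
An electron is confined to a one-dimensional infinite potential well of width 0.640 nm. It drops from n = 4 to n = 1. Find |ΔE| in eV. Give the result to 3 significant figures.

E_1 = h²/(8m_eL²) = 1.471×10^-19 J.
|ΔE| = |4² − 1²|·E_1 = 15·1.471×10^-19 J = 2.206×10^-18 J = 13.8 eV.

|ΔE| = 13.8 eV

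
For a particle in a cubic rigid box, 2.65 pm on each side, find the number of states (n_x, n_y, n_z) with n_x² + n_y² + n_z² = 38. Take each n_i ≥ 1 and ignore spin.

degeneracy = 9

The level has n_x² + n_y² + n_z² = 38. The ordered positive-integer solutions are (1, 1, 6), (1, 6, 1), (2, 3, 5), (2, 5, 3), (3, 2, 5), (3, 5, 2), (5, 2, 3), (5, 3, 2), (6, 1, 1).
That gives 9 states.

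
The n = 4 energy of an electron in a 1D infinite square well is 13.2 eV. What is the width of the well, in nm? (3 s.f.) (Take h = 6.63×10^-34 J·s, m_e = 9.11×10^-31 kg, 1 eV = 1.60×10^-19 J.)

From E_n = n²h²/(8m_eL²), L = n·h/√(8m_eE_n).
E_4 = 13.2 eV = 2.112×10^-18 J, so L = 4·6.63×10^-34/√(8·9.11×10^-31·2.112×10^-18) = 6.76×10^-10 m = 0.676 nm.

L = 0.676 nm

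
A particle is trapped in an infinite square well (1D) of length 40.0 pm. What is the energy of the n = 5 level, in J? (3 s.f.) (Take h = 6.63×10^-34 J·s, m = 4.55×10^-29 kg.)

E_5 = 1.89×10^-17 J

For an infinite well E_n = n²h²/(8mL²), so E_1 = h²/(8mL²) = (6.63×10^-34)²/(8·4.55×10^-29·(4.00×10^-11 m)²) = 7.548×10^-19 J.
Then E_5 = 5²·E_1 = 25·7.548×10^-19 J = 1.89×10^-17 J.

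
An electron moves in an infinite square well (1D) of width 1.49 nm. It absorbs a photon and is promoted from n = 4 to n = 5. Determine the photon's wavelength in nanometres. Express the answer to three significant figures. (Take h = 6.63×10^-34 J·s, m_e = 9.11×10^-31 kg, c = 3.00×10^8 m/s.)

E_1 = h²/(8m_eL²) = 2.717×10^-20 J, so ΔE = (5² − 4²)E_1 = 2.445×10^-19 J.
λ = hc/ΔE = (6.63×10^-34·3.00×10^8)/2.445×10^-19 = 8.13×10^-7 m = 813 nm.

λ = 813 nm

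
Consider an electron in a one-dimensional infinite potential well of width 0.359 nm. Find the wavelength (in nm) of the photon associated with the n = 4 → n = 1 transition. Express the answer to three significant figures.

λ = 28.3 nm

E_1 = h²/(8m_eL²) = 4.675×10^-19 J, so ΔE = (4² − 1²)E_1 = 7.013×10^-18 J.
λ = hc/ΔE = (6.626×10^-34·2.998×10^8)/7.013×10^-18 = 2.83×10^-8 m = 28.3 nm.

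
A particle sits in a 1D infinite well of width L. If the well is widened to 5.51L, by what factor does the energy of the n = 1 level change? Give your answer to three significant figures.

E_n ∝ 1/L², so the energy scales by 1/5.51² = 0.0329.

0.0329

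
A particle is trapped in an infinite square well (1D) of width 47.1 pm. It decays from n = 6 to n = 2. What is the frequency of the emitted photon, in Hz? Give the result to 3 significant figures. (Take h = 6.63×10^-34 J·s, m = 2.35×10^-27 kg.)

f = 5.09×10^14 Hz

E_1 = h²/(8mL²) = 1.054×10^-20 J and ΔE = (6² − 2²)E_1 = 3.373×10^-19 J.
f = ΔE/h = 3.373×10^-19/6.63×10^-34 = 5.09×10^14 Hz.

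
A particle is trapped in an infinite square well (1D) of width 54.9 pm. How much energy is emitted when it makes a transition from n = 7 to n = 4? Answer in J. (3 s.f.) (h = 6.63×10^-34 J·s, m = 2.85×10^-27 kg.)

E_1 = h²/(8mL²) = 6.397×10^-21 J.
|ΔE| = |7² − 4²|·E_1 = 33·6.397×10^-21 J = 2.11×10^-19 J.

|ΔE| = 2.11×10^-19 J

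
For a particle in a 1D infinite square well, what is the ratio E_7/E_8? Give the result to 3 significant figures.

0.766

E_n ∝ n², so E_7/E_8 = 7²/8² = 49/64 = 0.766.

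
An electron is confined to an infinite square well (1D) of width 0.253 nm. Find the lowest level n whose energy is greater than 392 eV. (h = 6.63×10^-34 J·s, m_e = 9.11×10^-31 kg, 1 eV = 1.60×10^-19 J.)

n = 9

E_1 = h²/(8m_eL²) = 9.423×10^-19 J = 5.889 eV.
Need n² > 392/5.889 = 66.56, i.e. n > 8.158.
The smallest integer satisfying this is n = 9.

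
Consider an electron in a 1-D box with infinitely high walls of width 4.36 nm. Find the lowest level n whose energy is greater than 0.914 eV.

E_1 = h²/(8m_eL²) = 3.169×10^-21 J = 0.01978 eV.
Need n² > 0.914/0.01978 = 46.21, i.e. n > 6.798.
The smallest integer satisfying this is n = 7.

n = 7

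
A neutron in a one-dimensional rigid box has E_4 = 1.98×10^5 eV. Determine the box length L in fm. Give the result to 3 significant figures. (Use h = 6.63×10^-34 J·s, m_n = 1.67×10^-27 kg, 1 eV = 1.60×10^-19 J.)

From E_n = n²h²/(8m_nL²), L = n·h/√(8m_nE_n).
E_4 = 1.98×10^5 eV = 3.168×10^-14 J, so L = 4·6.63×10^-34/√(8·1.67×10^-27·3.168×10^-14) = 1.29×10^-13 m = 129 fm.

L = 129 fm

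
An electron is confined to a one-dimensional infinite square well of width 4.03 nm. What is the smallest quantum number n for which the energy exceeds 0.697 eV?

E_1 = h²/(8m_eL²) = 3.710×10^-21 J = 0.02316 eV.
Need n² > 0.697/0.02316 = 30.09, i.e. n > 5.485.
The smallest integer satisfying this is n = 6.

n = 6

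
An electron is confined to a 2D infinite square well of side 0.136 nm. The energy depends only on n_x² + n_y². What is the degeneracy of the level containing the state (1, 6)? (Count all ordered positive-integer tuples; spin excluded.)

The level has n_x² + n_y² = 37. The ordered positive-integer solutions are (1, 6), (6, 1).
That gives 2 states.

degeneracy = 2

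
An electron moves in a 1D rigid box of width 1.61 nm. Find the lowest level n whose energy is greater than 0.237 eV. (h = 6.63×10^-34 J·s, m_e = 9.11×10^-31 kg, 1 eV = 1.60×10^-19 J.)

E_1 = h²/(8m_eL²) = 2.327×10^-20 J = 0.1454 eV.
Need n² > 0.237/0.1454 = 1.630, i.e. n > 1.277.
The smallest integer satisfying this is n = 2.

n = 2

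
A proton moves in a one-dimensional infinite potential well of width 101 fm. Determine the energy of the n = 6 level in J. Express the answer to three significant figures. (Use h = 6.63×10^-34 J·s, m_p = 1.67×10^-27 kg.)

For an infinite well E_n = n²h²/(8m_pL²), so E_1 = h²/(8m_pL²) = (6.63×10^-34)²/(8·1.67×10^-27·(1.01×10^-13 m)²) = 3.225×10^-15 J.
Then E_6 = 6²·E_1 = 36·3.225×10^-15 J = 1.16×10^-13 J.

E_6 = 1.16×10^-13 J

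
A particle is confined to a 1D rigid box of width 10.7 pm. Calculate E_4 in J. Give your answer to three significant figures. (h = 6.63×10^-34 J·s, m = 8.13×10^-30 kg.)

For an infinite well E_n = n²h²/(8mL²), so E_1 = h²/(8mL²) = (6.63×10^-34)²/(8·8.13×10^-30·(1.07×10^-11 m)²) = 5.903×10^-17 J.
Then E_4 = 4²·E_1 = 16·5.903×10^-17 J = 9.44×10^-16 J.

E_4 = 9.44×10^-16 J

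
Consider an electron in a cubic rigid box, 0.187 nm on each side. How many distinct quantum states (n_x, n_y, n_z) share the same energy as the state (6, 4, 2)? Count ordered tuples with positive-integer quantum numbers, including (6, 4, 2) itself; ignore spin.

degeneracy = 6

The level has n_x² + n_y² + n_z² = 56. The ordered positive-integer solutions are (2, 4, 6), (2, 6, 4), (4, 2, 6), (4, 6, 2), (6, 2, 4), (6, 4, 2).
That gives 6 states.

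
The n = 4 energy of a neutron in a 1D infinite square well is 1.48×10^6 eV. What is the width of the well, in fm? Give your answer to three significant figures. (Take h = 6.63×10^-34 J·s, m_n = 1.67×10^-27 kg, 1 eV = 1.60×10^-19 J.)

L = 47.1 fm

From E_n = n²h²/(8m_nL²), L = n·h/√(8m_nE_n).
E_4 = 1.48×10^6 eV = 2.368×10^-13 J, so L = 4·6.63×10^-34/√(8·1.67×10^-27·2.368×10^-13) = 4.71×10^-14 m = 47.1 fm.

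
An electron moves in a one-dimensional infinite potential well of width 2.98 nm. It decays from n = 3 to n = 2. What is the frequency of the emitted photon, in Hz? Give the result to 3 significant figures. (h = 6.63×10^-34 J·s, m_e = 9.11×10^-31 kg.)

E_1 = h²/(8m_eL²) = 6.792×10^-21 J and ΔE = (3² − 2²)E_1 = 3.396×10^-20 J.
f = ΔE/h = 3.396×10^-20/6.63×10^-34 = 5.12×10^13 Hz.

f = 5.12×10^13 Hz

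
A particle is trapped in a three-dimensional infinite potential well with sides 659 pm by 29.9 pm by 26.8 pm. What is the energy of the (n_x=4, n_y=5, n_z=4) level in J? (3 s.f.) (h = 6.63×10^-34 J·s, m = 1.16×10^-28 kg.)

E = 2.38×10^-17 J

For a 3D rectangular well E = (h²/8m)·Σ n_i²/L_i² = (6.63×10^-34)²/(8·1.16×10^-28) · [4²/(659 pm)² + 5²/(29.9 pm)² + 4²/(26.8 pm)²].
Evaluating gives E = 2.38×10^-17 J.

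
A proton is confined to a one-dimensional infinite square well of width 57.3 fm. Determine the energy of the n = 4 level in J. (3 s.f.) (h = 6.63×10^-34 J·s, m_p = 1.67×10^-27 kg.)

E_4 = 1.60×10^-13 J

For an infinite well E_n = n²h²/(8m_pL²), so E_1 = h²/(8m_pL²) = (6.63×10^-34)²/(8·1.67×10^-27·(5.73×10^-14 m)²) = 1.002×10^-14 J.
Then E_4 = 4²·E_1 = 16·1.002×10^-14 J = 1.60×10^-13 J.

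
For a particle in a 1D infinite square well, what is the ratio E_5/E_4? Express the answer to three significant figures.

E_n ∝ n², so E_5/E_4 = 5²/4² = 25/16 = 1.56.

1.56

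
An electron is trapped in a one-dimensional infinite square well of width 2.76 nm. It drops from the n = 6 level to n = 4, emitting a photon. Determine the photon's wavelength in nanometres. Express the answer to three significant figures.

λ = 1.26×10^3 nm

E_1 = h²/(8m_eL²) = 7.909×10^-21 J, so ΔE = (6² − 4²)E_1 = 1.582×10^-19 J.
λ = hc/ΔE = (6.626×10^-34·2.998×10^8)/1.582×10^-19 = 1.26×10^-6 m = 1.26×10^3 nm.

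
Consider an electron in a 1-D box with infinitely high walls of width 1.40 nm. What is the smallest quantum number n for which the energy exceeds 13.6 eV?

E_1 = h²/(8m_eL²) = 3.074×10^-20 J = 0.1919 eV.
Need n² > 13.6/0.1919 = 70.87, i.e. n > 8.418.
The smallest integer satisfying this is n = 9.

n = 9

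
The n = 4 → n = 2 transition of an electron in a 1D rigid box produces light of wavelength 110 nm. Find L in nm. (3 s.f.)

L = 0.633 nm

The photon carries ΔE = hc/λ = 6.626×10^-34·2.998×10^8/1.10×10^-7 m = 1.806×10^-18 J.
Since ΔE = (4² − 2²)E_1, E_1 = 1.505×10^-19 J, and L = h/√(8m_eE_1) = 6.33×10^-10 m = 0.633 nm.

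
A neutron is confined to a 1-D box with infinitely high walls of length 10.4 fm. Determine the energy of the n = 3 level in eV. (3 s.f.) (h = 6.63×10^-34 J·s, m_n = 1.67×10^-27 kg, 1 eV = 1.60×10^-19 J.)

E_3 = 1.71×10^7 eV

For an infinite well E_n = n²h²/(8m_nL²), so E_1 = h²/(8m_nL²) = (6.63×10^-34)²/(8·1.67×10^-27·(1.04×10^-14 m)²) = 3.042×10^-13 J.
Then E_3 = 3²·E_1 = 9·3.042×10^-13 J = 2.738×10^-12 J.
Converting, E_3 = 2.738×10^-12 J / (1.60×10^-19 J/eV) = 1.71×10^7 eV.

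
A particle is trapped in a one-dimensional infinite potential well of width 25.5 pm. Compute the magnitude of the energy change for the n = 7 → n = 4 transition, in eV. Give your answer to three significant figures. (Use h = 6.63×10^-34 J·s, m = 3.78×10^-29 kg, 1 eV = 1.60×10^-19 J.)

E_1 = h²/(8mL²) = 2.235×10^-18 J.
|ΔE| = |7² − 4²|·E_1 = 33·2.235×10^-18 J = 7.376×10^-17 J = 461 eV.

|ΔE| = 461 eV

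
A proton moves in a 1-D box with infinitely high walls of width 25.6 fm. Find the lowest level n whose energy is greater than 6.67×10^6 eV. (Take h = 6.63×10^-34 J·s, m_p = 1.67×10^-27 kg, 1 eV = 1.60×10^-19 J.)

E_1 = h²/(8m_pL²) = 5.020×10^-14 J = 3.138×10^5 eV.
Need n² > 6.67×10^6/3.138×10^5 = 21.26, i.e. n > 4.611.
The smallest integer satisfying this is n = 5.

n = 5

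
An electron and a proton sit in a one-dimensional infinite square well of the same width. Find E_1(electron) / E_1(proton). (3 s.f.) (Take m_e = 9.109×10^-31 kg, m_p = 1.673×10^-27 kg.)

1.84×10^3

E_n ∝ 1/m at fixed n and L, so the ratio is m_p/m_e = 1.673×10^-27/9.109×10^-31 = 1.84×10^3.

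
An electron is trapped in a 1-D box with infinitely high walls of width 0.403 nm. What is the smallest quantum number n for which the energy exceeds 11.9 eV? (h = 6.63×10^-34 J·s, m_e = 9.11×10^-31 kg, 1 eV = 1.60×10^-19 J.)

n = 3

E_1 = h²/(8m_eL²) = 3.714×10^-19 J = 2.321 eV.
Need n² > 11.9/2.321 = 5.127, i.e. n > 2.264.
The smallest integer satisfying this is n = 3.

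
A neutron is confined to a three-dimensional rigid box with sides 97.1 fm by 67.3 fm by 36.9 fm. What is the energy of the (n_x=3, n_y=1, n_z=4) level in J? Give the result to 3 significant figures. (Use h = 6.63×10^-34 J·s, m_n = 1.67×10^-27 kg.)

For a 3D rectangular well E = (h²/8m_n)·Σ n_i²/L_i² = (6.63×10^-34)²/(8·1.67×10^-27) · [3²/(97.1 fm)² + 1²/(67.3 fm)² + 4²/(36.9 fm)²].
Evaluating gives E = 4.25×10^-13 J.

E = 4.25×10^-13 J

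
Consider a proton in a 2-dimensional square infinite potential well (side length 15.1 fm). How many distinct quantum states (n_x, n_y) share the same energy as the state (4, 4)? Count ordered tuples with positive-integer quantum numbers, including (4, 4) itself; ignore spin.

The level has n_x² + n_y² = 32. The ordered positive-integer solutions are (4, 4).
That gives 1 state.

degeneracy = 1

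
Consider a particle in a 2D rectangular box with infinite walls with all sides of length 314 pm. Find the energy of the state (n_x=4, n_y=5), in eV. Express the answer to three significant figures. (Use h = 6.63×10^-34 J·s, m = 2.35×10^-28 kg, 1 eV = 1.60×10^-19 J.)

E = 0.608 eV

For a 2D rectangular well E = (h²/8m)·Σ n_i²/L_i² = (6.63×10^-34)²/(8·2.35×10^-28) · [4²/(314 pm)² + 5²/(314 pm)²].
Evaluating gives E = 9.723×10^-20 J = 0.608 eV.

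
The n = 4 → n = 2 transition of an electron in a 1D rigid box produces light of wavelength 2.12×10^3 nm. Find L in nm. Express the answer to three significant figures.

The photon carries ΔE = hc/λ = 6.626×10^-34·2.998×10^8/2.12×10^-6 m = 9.370×10^-20 J.
Since ΔE = (4² − 2²)E_1, E_1 = 7.808×10^-21 J, and L = h/√(8m_eE_1) = 2.78×10^-9 m = 2.78 nm.

L = 2.78 nm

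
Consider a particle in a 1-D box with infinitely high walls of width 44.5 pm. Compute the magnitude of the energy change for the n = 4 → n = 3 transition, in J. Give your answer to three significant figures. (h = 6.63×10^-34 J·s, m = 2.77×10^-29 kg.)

E_1 = h²/(8mL²) = 1.002×10^-18 J.
|ΔE| = |4² − 3²|·E_1 = 7·1.002×10^-18 J = 7.01×10^-18 J.

|ΔE| = 7.01×10^-18 J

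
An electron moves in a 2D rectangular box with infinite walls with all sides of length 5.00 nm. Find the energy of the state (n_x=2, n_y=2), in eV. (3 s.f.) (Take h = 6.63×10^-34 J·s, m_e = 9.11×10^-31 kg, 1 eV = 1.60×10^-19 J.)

E = 0.121 eV

For a 2D rectangular well E = (h²/8m_e)·Σ n_i²/L_i² = (6.63×10^-34)²/(8·9.11×10^-31) · [2²/(5.00 nm)² + 2²/(5.00 nm)²].
Evaluating gives E = 1.930×10^-20 J = 0.121 eV.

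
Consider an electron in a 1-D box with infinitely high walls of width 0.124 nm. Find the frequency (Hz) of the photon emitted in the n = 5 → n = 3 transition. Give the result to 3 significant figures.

E_1 = h²/(8m_eL²) = 3.918×10^-18 J and ΔE = (5² − 3²)E_1 = 6.269×10^-17 J.
f = ΔE/h = 6.269×10^-17/6.626×10^-34 = 9.46×10^16 Hz.

f = 9.46×10^16 Hz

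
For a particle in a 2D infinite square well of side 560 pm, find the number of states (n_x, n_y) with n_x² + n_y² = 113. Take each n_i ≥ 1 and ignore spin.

degeneracy = 2

The level has n_x² + n_y² = 113. The ordered positive-integer solutions are (7, 8), (8, 7).
That gives 2 states.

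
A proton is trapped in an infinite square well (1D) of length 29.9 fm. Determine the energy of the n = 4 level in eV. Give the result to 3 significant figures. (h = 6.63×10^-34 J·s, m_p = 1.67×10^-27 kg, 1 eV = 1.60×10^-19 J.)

For an infinite well E_n = n²h²/(8m_pL²), so E_1 = h²/(8m_pL²) = (6.63×10^-34)²/(8·1.67×10^-27·(2.99×10^-14 m)²) = 3.680×10^-14 J.
Then E_4 = 4²·E_1 = 16·3.680×10^-14 J = 5.888×10^-13 J.
Converting, E_4 = 5.888×10^-13 J / (1.60×10^-19 J/eV) = 3.68×10^6 eV.

E_4 = 3.68×10^6 eV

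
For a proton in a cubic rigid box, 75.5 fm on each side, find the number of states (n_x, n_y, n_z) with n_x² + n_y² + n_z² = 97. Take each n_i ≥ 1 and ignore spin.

The level has n_x² + n_y² + n_z² = 97. The ordered positive-integer solutions are (5, 6, 6), (6, 5, 6), (6, 6, 5).
That gives 3 states.

degeneracy = 3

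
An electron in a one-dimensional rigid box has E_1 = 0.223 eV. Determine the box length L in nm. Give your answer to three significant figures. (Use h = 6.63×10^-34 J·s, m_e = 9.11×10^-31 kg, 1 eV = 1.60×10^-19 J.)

L = 1.30 nm

From E_n = n²h²/(8m_eL²), L = n·h/√(8m_eE_n).
E_1 = 0.223 eV = 3.568×10^-20 J, so L = 1·6.63×10^-34/√(8·9.11×10^-31·3.568×10^-20) = 1.30×10^-9 m = 1.30 nm.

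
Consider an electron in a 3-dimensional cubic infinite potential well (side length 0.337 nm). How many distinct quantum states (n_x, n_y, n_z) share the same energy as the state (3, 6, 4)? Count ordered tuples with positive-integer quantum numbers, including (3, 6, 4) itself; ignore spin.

degeneracy = 6

The level has n_x² + n_y² + n_z² = 61. The ordered positive-integer solutions are (3, 4, 6), (3, 6, 4), (4, 3, 6), (4, 6, 3), (6, 3, 4), (6, 4, 3).
That gives 6 states.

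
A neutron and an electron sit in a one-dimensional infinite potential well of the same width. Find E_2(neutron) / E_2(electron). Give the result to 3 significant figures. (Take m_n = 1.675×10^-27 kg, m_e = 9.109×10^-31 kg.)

5.44×10^-4

E_n ∝ 1/m at fixed n and L, so the ratio is m_e/m_n = 9.109×10^-31/1.675×10^-27 = 5.44×10^-4.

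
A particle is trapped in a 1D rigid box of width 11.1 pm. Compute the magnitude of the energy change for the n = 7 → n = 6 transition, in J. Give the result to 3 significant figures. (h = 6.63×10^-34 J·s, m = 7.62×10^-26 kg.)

|ΔE| = 7.61×10^-20 J

E_1 = h²/(8mL²) = 5.852×10^-21 J.
|ΔE| = |7² − 6²|·E_1 = 13·5.852×10^-21 J = 7.61×10^-20 J.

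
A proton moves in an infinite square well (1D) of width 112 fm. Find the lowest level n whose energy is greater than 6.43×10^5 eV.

n = 7

E_1 = h²/(8m_pL²) = 2.615×10^-15 J = 1.632×10^4 eV.
Need n² > 6.43×10^5/1.632×10^4 = 39.40, i.e. n > 6.277.
The smallest integer satisfying this is n = 7.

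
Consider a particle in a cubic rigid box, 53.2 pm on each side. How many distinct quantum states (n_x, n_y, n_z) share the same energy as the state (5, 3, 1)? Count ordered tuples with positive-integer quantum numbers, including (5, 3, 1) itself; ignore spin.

degeneracy = 6

The level has n_x² + n_y² + n_z² = 35. The ordered positive-integer solutions are (1, 3, 5), (1, 5, 3), (3, 1, 5), (3, 5, 1), (5, 1, 3), (5, 3, 1).
That gives 6 states.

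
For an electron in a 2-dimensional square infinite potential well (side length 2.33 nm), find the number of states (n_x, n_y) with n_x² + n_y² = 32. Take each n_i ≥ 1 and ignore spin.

degeneracy = 1

The level has n_x² + n_y² = 32. The ordered positive-integer solutions are (4, 4).
That gives 1 state.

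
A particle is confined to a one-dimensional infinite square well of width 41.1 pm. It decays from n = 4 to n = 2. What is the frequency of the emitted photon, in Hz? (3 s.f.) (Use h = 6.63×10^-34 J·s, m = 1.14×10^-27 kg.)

f = 5.16×10^14 Hz

E_1 = h²/(8mL²) = 2.853×10^-20 J and ΔE = (4² − 2²)E_1 = 3.424×10^-19 J.
f = ΔE/h = 3.424×10^-19/6.63×10^-34 = 5.16×10^14 Hz.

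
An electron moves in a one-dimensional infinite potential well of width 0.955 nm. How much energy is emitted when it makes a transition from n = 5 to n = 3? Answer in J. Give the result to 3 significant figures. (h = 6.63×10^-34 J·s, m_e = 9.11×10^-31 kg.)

E_1 = h²/(8m_eL²) = 6.613×10^-20 J.
|ΔE| = |5² − 3²|·E_1 = 16·6.613×10^-20 J = 1.06×10^-18 J.

|ΔE| = 1.06×10^-18 J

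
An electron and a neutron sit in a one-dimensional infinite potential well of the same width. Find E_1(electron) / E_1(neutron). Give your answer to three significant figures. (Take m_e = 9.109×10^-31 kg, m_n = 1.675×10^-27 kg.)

E_n ∝ 1/m at fixed n and L, so the ratio is m_n/m_e = 1.675×10^-27/9.109×10^-31 = 1.84×10^3.

1.84×10^3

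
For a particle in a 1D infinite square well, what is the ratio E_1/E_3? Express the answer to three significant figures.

0.111

E_n ∝ n², so E_1/E_3 = 1²/3² = 1/9 = 0.111.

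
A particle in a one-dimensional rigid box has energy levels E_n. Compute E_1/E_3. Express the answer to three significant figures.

E_n ∝ n², so E_1/E_3 = 1²/3² = 1/9 = 0.111.

0.111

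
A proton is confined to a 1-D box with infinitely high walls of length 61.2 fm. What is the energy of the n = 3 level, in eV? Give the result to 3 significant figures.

For an infinite well E_n = n²h²/(8m_pL²), so E_1 = h²/(8m_pL²) = (6.626×10^-34)²/(8·1.673×10^-27·(6.12×10^-14 m)²) = 8.758×10^-15 J.
Then E_3 = 3²·E_1 = 9·8.758×10^-15 J = 7.882×10^-14 J.
Converting, E_3 = 7.882×10^-14 J / (1.602×10^-19 J/eV) = 4.92×10^5 eV.

E_3 = 4.92×10^5 eV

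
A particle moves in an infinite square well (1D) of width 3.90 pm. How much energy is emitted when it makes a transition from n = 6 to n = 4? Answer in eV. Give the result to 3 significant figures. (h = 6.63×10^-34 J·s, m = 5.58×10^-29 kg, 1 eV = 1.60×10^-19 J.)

|ΔE| = 8.09×10^3 eV

E_1 = h²/(8mL²) = 6.474×10^-17 J.
|ΔE| = |6² − 4²|·E_1 = 20·6.474×10^-17 J = 1.295×10^-15 J = 8.09×10^3 eV.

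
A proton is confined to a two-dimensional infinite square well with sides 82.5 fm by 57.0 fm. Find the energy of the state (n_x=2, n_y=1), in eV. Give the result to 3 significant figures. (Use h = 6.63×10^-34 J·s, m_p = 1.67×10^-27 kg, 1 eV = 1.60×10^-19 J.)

For a 2D rectangular well E = (h²/8m_p)·Σ n_i²/L_i² = (6.63×10^-34)²/(8·1.67×10^-27) · [2²/(82.5 fm)² + 1²/(57.0 fm)²].
Evaluating gives E = 2.946×10^-14 J = 1.84×10^5 eV.

E = 1.84×10^5 eV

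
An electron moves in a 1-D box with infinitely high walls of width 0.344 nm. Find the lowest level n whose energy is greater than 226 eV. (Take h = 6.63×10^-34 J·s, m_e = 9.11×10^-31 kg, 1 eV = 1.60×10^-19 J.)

E_1 = h²/(8m_eL²) = 5.097×10^-19 J = 3.186 eV.
Need n² > 226/3.186 = 70.94, i.e. n > 8.423.
The smallest integer satisfying this is n = 9.

n = 9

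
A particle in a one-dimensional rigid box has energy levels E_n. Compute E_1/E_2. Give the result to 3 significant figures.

0.250

E_n ∝ n², so E_1/E_2 = 1²/2² = 1/4 = 0.250.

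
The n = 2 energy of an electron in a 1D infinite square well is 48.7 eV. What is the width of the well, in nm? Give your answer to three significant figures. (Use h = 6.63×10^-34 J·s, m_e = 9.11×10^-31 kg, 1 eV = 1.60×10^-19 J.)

From E_n = n²h²/(8m_eL²), L = n·h/√(8m_eE_n).
E_2 = 48.7 eV = 7.792×10^-18 J, so L = 2·6.63×10^-34/√(8·9.11×10^-31·7.792×10^-18) = 1.76×10^-10 m = 0.176 nm.

L = 0.176 nm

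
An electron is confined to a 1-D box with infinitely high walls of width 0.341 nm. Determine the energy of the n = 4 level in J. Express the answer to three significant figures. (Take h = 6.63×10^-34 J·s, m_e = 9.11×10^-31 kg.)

For an infinite well E_n = n²h²/(8m_eL²), so E_1 = h²/(8m_eL²) = (6.63×10^-34)²/(8·9.11×10^-31·(3.41×10^-10 m)²) = 5.187×10^-19 J.
Then E_4 = 4²·E_1 = 16·5.187×10^-19 J = 8.30×10^-18 J.

E_4 = 8.30×10^-18 J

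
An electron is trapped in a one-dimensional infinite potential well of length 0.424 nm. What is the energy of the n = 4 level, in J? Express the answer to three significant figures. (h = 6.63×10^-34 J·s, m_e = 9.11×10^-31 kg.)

E_4 = 5.37×10^-18 J

For an infinite well E_n = n²h²/(8m_eL²), so E_1 = h²/(8m_eL²) = (6.63×10^-34)²/(8·9.11×10^-31·(4.24×10^-10 m)²) = 3.355×10^-19 J.
Then E_4 = 4²·E_1 = 16·3.355×10^-19 J = 5.37×10^-18 J.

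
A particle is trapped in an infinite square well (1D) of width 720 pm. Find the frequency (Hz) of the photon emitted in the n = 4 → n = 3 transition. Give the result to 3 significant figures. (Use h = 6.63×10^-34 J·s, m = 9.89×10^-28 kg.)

E_1 = h²/(8mL²) = 1.072×10^-22 J and ΔE = (4² − 3²)E_1 = 7.504×10^-22 J.
f = ΔE/h = 7.504×10^-22/6.63×10^-34 = 1.13×10^12 Hz.

f = 1.13×10^12 Hz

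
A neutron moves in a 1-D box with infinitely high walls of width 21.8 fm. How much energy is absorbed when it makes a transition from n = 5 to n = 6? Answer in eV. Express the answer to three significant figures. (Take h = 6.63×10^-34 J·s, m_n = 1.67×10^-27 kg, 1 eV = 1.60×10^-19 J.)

|ΔE| = 4.76×10^6 eV

E_1 = h²/(8m_nL²) = 6.923×10^-14 J.
|ΔE| = |5² − 6²|·E_1 = 11·6.923×10^-14 J = 7.615×10^-13 J = 4.76×10^6 eV.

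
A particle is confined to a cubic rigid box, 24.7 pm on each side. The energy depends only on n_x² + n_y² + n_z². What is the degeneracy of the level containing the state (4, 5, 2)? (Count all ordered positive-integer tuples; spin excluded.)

degeneracy = 6

The level has n_x² + n_y² + n_z² = 45. The ordered positive-integer solutions are (2, 4, 5), (2, 5, 4), (4, 2, 5), (4, 5, 2), (5, 2, 4), (5, 4, 2).
That gives 6 states.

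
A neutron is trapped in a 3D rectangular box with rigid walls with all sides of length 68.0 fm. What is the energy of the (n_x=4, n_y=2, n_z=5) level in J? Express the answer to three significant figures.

E = 3.19×10^-13 J

For a 3D rectangular well E = (h²/8m_n)·Σ n_i²/L_i² = (6.626×10^-34)²/(8·1.675×10^-27) · [4²/(68.0 fm)² + 2²/(68.0 fm)² + 5²/(68.0 fm)²].
Evaluating gives E = 3.19×10^-13 J.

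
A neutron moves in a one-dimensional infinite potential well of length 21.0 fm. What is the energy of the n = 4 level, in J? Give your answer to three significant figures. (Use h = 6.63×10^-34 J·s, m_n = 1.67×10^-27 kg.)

For an infinite well E_n = n²h²/(8m_nL²), so E_1 = h²/(8m_nL²) = (6.63×10^-34)²/(8·1.67×10^-27·(2.10×10^-14 m)²) = 7.461×10^-14 J.
Then E_4 = 4²·E_1 = 16·7.461×10^-14 J = 1.19×10^-12 J.

E_4 = 1.19×10^-12 J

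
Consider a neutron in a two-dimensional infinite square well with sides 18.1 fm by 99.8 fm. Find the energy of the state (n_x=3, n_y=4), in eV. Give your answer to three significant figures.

For a 2D rectangular well E = (h²/8m_n)·Σ n_i²/L_i² = (6.626×10^-34)²/(8·1.675×10^-27) · [3²/(18.1 fm)² + 4²/(99.8 fm)²].
Evaluating gives E = 9.527×10^-13 J = 5.95×10^6 eV.

E = 5.95×10^6 eV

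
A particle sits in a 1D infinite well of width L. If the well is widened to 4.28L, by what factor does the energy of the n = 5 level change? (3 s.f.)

0.0546

E_n ∝ 1/L², so the energy scales by 1/4.28² = 0.0546.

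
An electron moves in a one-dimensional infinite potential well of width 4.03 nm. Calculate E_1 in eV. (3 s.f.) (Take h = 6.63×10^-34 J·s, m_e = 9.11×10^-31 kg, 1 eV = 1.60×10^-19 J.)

E_1 = 0.0232 eV

For an infinite well E_n = n²h²/(8m_eL²), so E_1 = h²/(8m_eL²) = (6.63×10^-34)²/(8·9.11×10^-31·(4.03×10^-9 m)²) = 3.714×10^-21 J.
Converting, E_1 = 3.714×10^-21 J / (1.60×10^-19 J/eV) = 0.0232 eV.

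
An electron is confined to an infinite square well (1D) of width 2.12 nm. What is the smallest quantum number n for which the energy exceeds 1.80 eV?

n = 5

E_1 = h²/(8m_eL²) = 1.341×10^-20 J = 0.08371 eV.
Need n² > 1.80/0.08371 = 21.50, i.e. n > 4.637.
The smallest integer satisfying this is n = 5.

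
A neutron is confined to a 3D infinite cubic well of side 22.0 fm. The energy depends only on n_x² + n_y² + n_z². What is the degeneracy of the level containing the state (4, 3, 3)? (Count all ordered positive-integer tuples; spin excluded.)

degeneracy = 3

The level has n_x² + n_y² + n_z² = 34. The ordered positive-integer solutions are (3, 3, 4), (3, 4, 3), (4, 3, 3).
That gives 3 states.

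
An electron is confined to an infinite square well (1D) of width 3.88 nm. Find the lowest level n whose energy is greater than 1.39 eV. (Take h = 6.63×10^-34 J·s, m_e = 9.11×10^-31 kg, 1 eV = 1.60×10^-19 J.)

E_1 = h²/(8m_eL²) = 4.006×10^-21 J = 0.02504 eV.
Need n² > 1.39/0.02504 = 55.51, i.e. n > 7.451.
The smallest integer satisfying this is n = 8.

n = 8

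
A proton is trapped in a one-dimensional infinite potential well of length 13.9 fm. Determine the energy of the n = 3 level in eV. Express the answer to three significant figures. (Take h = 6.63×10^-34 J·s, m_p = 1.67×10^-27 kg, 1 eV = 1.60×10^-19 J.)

For an infinite well E_n = n²h²/(8m_pL²), so E_1 = h²/(8m_pL²) = (6.63×10^-34)²/(8·1.67×10^-27·(1.39×10^-14 m)²) = 1.703×10^-13 J.
Then E_3 = 3²·E_1 = 9·1.703×10^-13 J = 1.533×10^-12 J.
Converting, E_3 = 1.533×10^-12 J / (1.60×10^-19 J/eV) = 9.58×10^6 eV.

E_3 = 9.58×10^6 eV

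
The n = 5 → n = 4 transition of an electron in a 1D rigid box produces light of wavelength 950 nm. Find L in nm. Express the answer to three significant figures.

L = 1.61 nm

The photon carries ΔE = hc/λ = 6.626×10^-34·2.998×10^8/9.50×10^-7 m = 2.091×10^-19 J.
Since ΔE = (5² − 4²)E_1, E_1 = 2.323×10^-20 J, and L = h/√(8m_eE_1) = 1.61×10^-9 m = 1.61 nm.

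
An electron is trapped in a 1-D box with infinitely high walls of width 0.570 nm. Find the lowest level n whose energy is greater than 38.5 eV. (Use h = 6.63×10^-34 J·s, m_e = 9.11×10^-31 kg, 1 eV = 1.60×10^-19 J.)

E_1 = h²/(8m_eL²) = 1.856×10^-19 J = 1.160 eV.
Need n² > 38.5/1.160 = 33.19, i.e. n > 5.761.
The smallest integer satisfying this is n = 6.

n = 6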